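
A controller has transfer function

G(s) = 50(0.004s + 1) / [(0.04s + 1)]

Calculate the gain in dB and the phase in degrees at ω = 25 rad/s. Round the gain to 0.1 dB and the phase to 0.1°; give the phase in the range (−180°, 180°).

At ω = 25 rad/s:
zero (1 + j25·0.004) = 1 + j0.1 → |·| ≈ 1.005, ∠ ≈ 5.71°
pole (1 + j25·0.04) = 1 + j1 → |·| ≈ 1.4142, ∠ ≈ 45.00°
|G| = 50 · 1.005 / (1.4142) ≈ 35.532
Gain = 20 log₁₀(35.532) ≈ 31.01 dB
∠G = (5.71°) − (45.00°) = -39.29°

31.0 dB, -39.3°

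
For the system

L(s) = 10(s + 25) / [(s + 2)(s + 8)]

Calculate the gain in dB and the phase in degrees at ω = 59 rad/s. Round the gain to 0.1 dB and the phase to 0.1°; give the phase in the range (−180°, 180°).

-14.8 dB, -103.3°

At s = jω = j59:
zero (s+25): 25 + j59 → |·| = √(25²+59²) = √4106 ≈ 64.078, ∠ = arctan(59/25) ≈ 67.04°
pole (s+2): 2 + j59 → |·| = √(2²+59²) = √3485 ≈ 59.034, ∠ = arctan(59/2) ≈ 88.06°
pole (s+8): 8 + j59 → |·| = √(8²+59²) = √3545 ≈ 59.54, ∠ = arctan(59/8) ≈ 82.28°
|L| = 10 · 64.078 / 3514.9 ≈ 0.1823
Gain = 20 log₁₀(0.1823) ≈ -14.78 dB
∠L = 67.04° − 170.34° = -103.30°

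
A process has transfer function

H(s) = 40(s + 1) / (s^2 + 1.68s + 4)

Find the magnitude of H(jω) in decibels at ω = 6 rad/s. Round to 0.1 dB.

17.2 dB

At s = jω = j6:
zero (s+1): 1 + j6 → |·| = √(1²+6²) = √37 ≈ 6.0828, ∠ = arctan(6/1) ≈ 80.54°
quadratic: (j6)² + 1.68·j6 + 4 = -32 + j10.08 → |·| ≈ 33.55, ∠ ≈ 162.52°
|H| = 40 · 6.0828 / 33.55 ≈ 7.2522
Gain = 20 log₁₀(7.2522) ≈ 17.21 dB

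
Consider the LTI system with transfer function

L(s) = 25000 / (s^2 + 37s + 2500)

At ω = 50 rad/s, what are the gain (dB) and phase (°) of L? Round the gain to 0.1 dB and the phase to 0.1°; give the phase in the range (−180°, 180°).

22.6 dB, -90.0°

At s = jω = j50:
quadratic: (j50)² + 37·j50 + 2500 = 0 + j1850 → |·| ≈ 1850, ∠ ≈ 90.00°
|L| = 25000 / 1850 ≈ 13.514
Gain = 20 log₁₀(13.514) ≈ 22.62 dB
∠L = 0.00° − 90.00° = -90.00°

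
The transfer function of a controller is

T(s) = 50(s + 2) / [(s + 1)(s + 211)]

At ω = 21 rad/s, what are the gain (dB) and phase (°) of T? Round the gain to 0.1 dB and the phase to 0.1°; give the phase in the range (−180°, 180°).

-12.5 dB, -8.4°

At s = jω = j21:
zero (s+2): 2 + j21 → |·| = √(2²+21²) = √445 ≈ 21.095, ∠ = arctan(21/2) ≈ 84.56°
pole (s+1): 1 + j21 → |·| = √(1²+21²) = √442 ≈ 21.024, ∠ = arctan(21/1) ≈ 87.27°
pole (s+211): 211 + j21 → |·| = √(211²+21²) = √44962 ≈ 212.04, ∠ = arctan(21/211) ≈ 5.68°
|T| = 50 · 21.095 / 4457.9 ≈ 0.2366
Gain = 20 log₁₀(0.2366) ≈ -12.52 dB
∠T = 84.56° − 92.95° = -8.39°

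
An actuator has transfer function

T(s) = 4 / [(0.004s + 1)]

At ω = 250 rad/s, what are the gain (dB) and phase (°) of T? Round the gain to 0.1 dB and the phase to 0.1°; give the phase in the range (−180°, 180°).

At ω = 250 rad/s:
pole (1 + j250·0.004) = 1 + j1 → |·| ≈ 1.4142, ∠ ≈ 45.00°
|T| = 4 · 1 / (1.4142) ≈ 2.8285
Gain = 20 log₁₀(2.8285) ≈ 9.03 dB
∠T = (0°) − (45.00°) = -45.00°

9.0 dB, -45.0°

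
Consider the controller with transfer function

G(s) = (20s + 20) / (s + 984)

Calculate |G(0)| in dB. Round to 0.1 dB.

-33.8 dB

G(0) = 20 / 984 ≈ 0.020325
20 log₁₀(0.020325) ≈ -33.84 dB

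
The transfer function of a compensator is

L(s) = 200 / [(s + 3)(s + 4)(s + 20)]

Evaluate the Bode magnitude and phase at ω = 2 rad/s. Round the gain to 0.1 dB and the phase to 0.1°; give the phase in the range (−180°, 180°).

At s = jω = j2:
pole (s+3): 3 + j2 → |·| = √(3²+2²) = √13 ≈ 3.6056, ∠ = arctan(2/3) ≈ 33.69°
pole (s+4): 4 + j2 → |·| = √(4²+2²) = √20 ≈ 4.4721, ∠ = arctan(2/4) ≈ 26.57°
pole (s+20): 20 + j2 → |·| = √(20²+2²) = √404 ≈ 20.1, ∠ = arctan(2/20) ≈ 5.71°
|L| = 200 / 324.1 ≈ 0.61709
Gain = 20 log₁₀(0.61709) ≈ -4.19 dB
∠L = 0.00° − 65.97° = -65.97°

-4.2 dB, -66.0°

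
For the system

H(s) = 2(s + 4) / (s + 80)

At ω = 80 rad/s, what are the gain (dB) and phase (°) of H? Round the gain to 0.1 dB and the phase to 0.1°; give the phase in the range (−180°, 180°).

At s = jω = j80:
zero (s+4): 4 + j80 → |·| = √(4²+80²) = √6416 ≈ 80.1, ∠ = arctan(80/4) ≈ 87.14°
pole (s+80): 80 + j80 → |·| = √(80²+80²) = √12800 ≈ 113.14, ∠ = arctan(80/80) ≈ 45.00°
|H| = 2 · 80.1 / 113.14 ≈ 1.4159
Gain = 20 log₁₀(1.4159) ≈ 3.02 dB
∠H = 87.14° − 45.00° = 42.14°

3.0 dB, 42.1°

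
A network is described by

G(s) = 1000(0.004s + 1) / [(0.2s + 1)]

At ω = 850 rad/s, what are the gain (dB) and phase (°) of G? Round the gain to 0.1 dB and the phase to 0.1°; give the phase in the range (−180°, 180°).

26.4 dB, -16.1°

At ω = 850 rad/s:
zero (1 + j850·0.004) = 1 + j3.4 → |·| ≈ 3.544, ∠ ≈ 73.61°
pole (1 + j850·0.2) = 1 + j170 → |·| ≈ 170, ∠ ≈ 89.66°
|G| = 1000 · 3.544 / (170) ≈ 20.847
Gain = 20 log₁₀(20.847) ≈ 26.38 dB
∠G = (73.61°) − (89.66°) = -16.05°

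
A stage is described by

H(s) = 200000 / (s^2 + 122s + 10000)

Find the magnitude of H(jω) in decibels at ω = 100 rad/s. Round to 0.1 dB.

24.3 dB

At s = jω = j100:
quadratic: (j100)² + 122·j100 + 10000 = 0 + j12200 → |·| ≈ 12200, ∠ ≈ 90.00°
|H| = 200000 / 12200 ≈ 16.393
Gain = 20 log₁₀(16.393) ≈ 24.29 dB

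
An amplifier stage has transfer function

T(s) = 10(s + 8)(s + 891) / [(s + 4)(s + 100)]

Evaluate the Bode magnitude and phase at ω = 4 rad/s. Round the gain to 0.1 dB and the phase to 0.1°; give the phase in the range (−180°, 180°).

43.0 dB, -20.5°

At s = jω = j4:
zero (s+8): 8 + j4 → |·| = √(8²+4²) = √80 ≈ 8.9443, ∠ = arctan(4/8) ≈ 26.57°
zero (s+891): 891 + j4 → |·| = √(891²+4²) = √793897 ≈ 891.01, ∠ = arctan(4/891) ≈ 0.26°
pole (s+4): 4 + j4 → |·| = √(4²+4²) = √32 ≈ 5.6569, ∠ = arctan(4/4) ≈ 45.00°
pole (s+100): 100 + j4 → |·| = √(100²+4²) = √10016 ≈ 100.08, ∠ = arctan(4/100) ≈ 2.29°
|T| = 10 · 7969.5 / 566.14 ≈ 140.77
Gain = 20 log₁₀(140.77) ≈ 42.97 dB
∠T = 26.83° − 47.29° = -20.46°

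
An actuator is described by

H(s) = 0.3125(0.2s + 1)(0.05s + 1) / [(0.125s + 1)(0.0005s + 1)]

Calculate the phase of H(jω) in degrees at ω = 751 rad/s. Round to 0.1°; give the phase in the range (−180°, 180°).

68.1°

At ω = 751 rad/s:
zero (1 + j751·0.2) = 1 + j150.2 → |·| ≈ 150.2, ∠ ≈ 89.62°
zero (1 + j751·0.05) = 1 + j37.55 → |·| ≈ 37.563, ∠ ≈ 88.47°
pole (1 + j751·0.125) = 1 + j93.875 → |·| ≈ 93.88, ∠ ≈ 89.39°
pole (1 + j751·0.0005) = 1 + j0.3755 → |·| ≈ 1.0682, ∠ ≈ 20.58°
∠H = (89.62° + 88.47°) − (89.39° + 20.58°) = 68.12°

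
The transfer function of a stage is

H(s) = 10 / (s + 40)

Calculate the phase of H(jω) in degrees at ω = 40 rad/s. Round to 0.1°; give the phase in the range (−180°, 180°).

-45.0°

Substitute s = j40:
Numerator: 10 = 10 + j0
Denominator: (j40) + 40 = 40 + j40
|N| = √(10² + 0²) ≈ 10, ∠N ≈ 0.00°
|D| = √(40² + 40²) ≈ 56.569, ∠D ≈ 45.00°
∠H = 0.00° − 45.00° = -45.00°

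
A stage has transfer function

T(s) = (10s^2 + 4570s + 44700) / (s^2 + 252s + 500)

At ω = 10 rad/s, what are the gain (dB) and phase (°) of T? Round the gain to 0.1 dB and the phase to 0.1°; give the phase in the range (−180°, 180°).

27.9 dB, -34.7°

Substitute s = j10:
Numerator: 10(j10)^2 + 4570(j10) + 44700 = 43700 + j45700
Denominator: (j10)^2 + 252(j10) + 500 = 400 + j2520
|N| = √(43700² + 45700²) ≈ 63231, ∠N ≈ 46.28°
|D| = √(400² + 2520²) ≈ 2551.5, ∠D ≈ 80.98°
|T| = 63231 / 2551.5 ≈ 24.782
Gain = 20 log₁₀(24.782) ≈ 27.88 dB
∠T = 46.28° − 80.98° = -34.70°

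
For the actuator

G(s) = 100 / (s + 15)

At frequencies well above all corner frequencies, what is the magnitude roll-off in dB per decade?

-20 dB/decade

Each pole contributes −20 dB/decade at high frequency; each zero contributes +20 dB/decade.
Net: 0 zero(s) − 1 pole(s) → -20 dB/decade.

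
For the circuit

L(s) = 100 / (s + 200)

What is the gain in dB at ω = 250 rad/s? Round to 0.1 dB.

Substitute s = j250:
Numerator: 100 = 100 + j0
Denominator: (j250) + 200 = 200 + j250
|N| = √(100² + 0²) ≈ 100, ∠N ≈ 0.00°
|D| = √(200² + 250²) ≈ 320.16, ∠D ≈ 51.34°
|L| = 100 / 320.16 ≈ 0.31234
Gain = 20 log₁₀(0.31234) ≈ -10.11 dB

-10.1 dB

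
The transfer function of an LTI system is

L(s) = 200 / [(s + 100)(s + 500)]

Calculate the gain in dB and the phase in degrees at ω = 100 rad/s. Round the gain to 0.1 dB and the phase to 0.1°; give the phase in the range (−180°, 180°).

-51.1 dB, -56.3°

At s = jω = j100:
pole (s+100): 100 + j100 → |·| = √(100²+100²) = √20000 ≈ 141.42, ∠ = arctan(100/100) ≈ 45.00°
pole (s+500): 500 + j100 → |·| = √(500²+100²) = √260000 ≈ 509.9, ∠ = arctan(100/500) ≈ 11.31°
|L| = 200 / 72110 ≈ 0.0027735
Gain = 20 log₁₀(0.0027735) ≈ -51.14 dB
∠L = 0.00° − 56.31° = -56.31°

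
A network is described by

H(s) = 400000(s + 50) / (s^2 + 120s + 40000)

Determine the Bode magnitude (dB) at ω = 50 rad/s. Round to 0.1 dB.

57.4 dB

At s = jω = j50:
zero (s+50): 50 + j50 → |·| = √(50²+50²) = √5000 ≈ 70.711, ∠ = arctan(50/50) ≈ 45.00°
quadratic: (j50)² + 120·j50 + 40000 = 37500 + j6000 → |·| ≈ 37977, ∠ ≈ 9.09°
|H| = 400000 · 70.711 / 37977 ≈ 744.78
Gain = 20 log₁₀(744.78) ≈ 57.44 dB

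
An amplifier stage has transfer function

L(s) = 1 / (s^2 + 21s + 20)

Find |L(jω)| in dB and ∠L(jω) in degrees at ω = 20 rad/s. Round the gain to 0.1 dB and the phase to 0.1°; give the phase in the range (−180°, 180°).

-55.1 dB, -132.1°

Substitute s = j20:
Numerator: 1 = 1 + j0
Denominator: (j20)^2 + 21(j20) + 20 = -380 + j420
|N| = √(1² + 0²) ≈ 1, ∠N ≈ 0.00°
|D| = √(380² + 420²) ≈ 566.39, ∠D ≈ 132.14°
|L| = 1 / 566.39 ≈ 0.0017656
Gain = 20 log₁₀(0.0017656) ≈ -55.06 dB
∠L = 0.00° − 132.14° = -132.14°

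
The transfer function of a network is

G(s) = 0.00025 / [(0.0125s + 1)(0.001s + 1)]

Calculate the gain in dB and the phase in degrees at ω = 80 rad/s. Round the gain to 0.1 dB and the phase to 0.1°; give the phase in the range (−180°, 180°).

At ω = 80 rad/s:
pole (1 + j80·0.0125) = 1 + j1 → |·| ≈ 1.4142, ∠ ≈ 45.00°
pole (1 + j80·0.001) = 1 + j0.08 → |·| ≈ 1.0032, ∠ ≈ 4.57°
|G| = 0.00025 · 1 / (1.4142 · 1.0032) ≈ 0.00017621
Gain = 20 log₁₀(0.00017621) ≈ -75.08 dB
∠G = (0°) − (45.00° + 4.57°) = -49.57°

-75.1 dB, -49.6°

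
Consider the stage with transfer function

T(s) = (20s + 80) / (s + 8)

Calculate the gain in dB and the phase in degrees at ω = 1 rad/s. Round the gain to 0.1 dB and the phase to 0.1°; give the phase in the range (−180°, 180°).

Substitute s = j1:
Numerator: 20(j1) + 80 = 80 + j20
Denominator: (j1) + 8 = 8 + j1
|N| = √(80² + 20²) ≈ 82.462, ∠N ≈ 14.04°
|D| = √(8² + 1²) ≈ 8.0623, ∠D ≈ 7.13°
|T| = 82.462 / 8.0623 ≈ 10.228
Gain = 20 log₁₀(10.228) ≈ 20.20 dB
∠T = 14.04° − 7.13° = 6.91°

20.2 dB, 6.9°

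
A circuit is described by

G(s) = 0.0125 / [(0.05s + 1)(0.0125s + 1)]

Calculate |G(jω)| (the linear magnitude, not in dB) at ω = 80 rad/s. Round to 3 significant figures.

0.00214

At ω = 80 rad/s:
pole (1 + j80·0.05) = 1 + j4 → |·| ≈ 4.1231, ∠ ≈ 75.96°
pole (1 + j80·0.0125) = 1 + j1 → |·| ≈ 1.4142, ∠ ≈ 45.00°
|G| = 0.0125 · 1 / (4.1231 · 1.4142) ≈ 0.0021438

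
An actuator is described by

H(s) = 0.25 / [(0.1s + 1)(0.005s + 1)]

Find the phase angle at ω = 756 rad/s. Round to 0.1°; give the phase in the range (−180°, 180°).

At ω = 756 rad/s:
pole (1 + j756·0.1) = 1 + j75.6 → |·| ≈ 75.607, ∠ ≈ 89.24°
pole (1 + j756·0.005) = 1 + j3.78 → |·| ≈ 3.91, ∠ ≈ 75.18°
∠H = (0°) − (89.24° + 75.18°) = -164.42°

-164.4°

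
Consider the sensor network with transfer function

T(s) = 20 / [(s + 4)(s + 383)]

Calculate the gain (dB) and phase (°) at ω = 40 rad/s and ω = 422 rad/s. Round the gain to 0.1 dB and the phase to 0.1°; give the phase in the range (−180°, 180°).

ω = 40: -57.8 dB, -90.3°; ω = 422: -81.6 dB, -137.2°

At s = jω = j40:
pole (s+4): 4 + j40 → |·| = √(4²+40²) = √1616 ≈ 40.2, ∠ = arctan(40/4) ≈ 84.29°
pole (s+383): 383 + j40 → |·| = √(383²+40²) = √148289 ≈ 385.08, ∠ = arctan(40/383) ≈ 5.96°
|T| = 20 / 15480 ≈ 0.001292
Gain = 20 log₁₀(0.001292) ≈ -57.77 dB
∠T = 0.00° − 90.25° = -90.25°

At s = jω = j422:
pole (s+4): 4 + j422 → |·| = √(4²+422²) = √178100 ≈ 422.02, ∠ = arctan(422/4) ≈ 89.46°
pole (s+383): 383 + j422 → |·| = √(383²+422²) = √324773 ≈ 569.89, ∠ = arctan(422/383) ≈ 47.77°
|T| = 20 / 2.405e+05 ≈ 8.316e-05
Gain = 20 log₁₀(8.316e-05) ≈ -81.60 dB
∠T = 0.00° − 137.23° = -137.23°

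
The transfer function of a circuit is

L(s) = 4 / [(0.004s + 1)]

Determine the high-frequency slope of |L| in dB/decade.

Each pole contributes −20 dB/decade at high frequency; each zero contributes +20 dB/decade.
Net: 0 zero(s) − 1 pole(s) → -20 dB/decade.

-20 dB/decade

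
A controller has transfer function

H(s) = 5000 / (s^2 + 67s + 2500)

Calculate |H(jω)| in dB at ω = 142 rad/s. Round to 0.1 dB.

-12.1 dB

At s = jω = j142:
quadratic: (j142)² + 67·j142 + 2500 = -17664 + j9514 → |·| ≈ 20063, ∠ ≈ 151.69°
|H| = 5000 / 20063 ≈ 0.24921
Gain = 20 log₁₀(0.24921) ≈ -12.07 dB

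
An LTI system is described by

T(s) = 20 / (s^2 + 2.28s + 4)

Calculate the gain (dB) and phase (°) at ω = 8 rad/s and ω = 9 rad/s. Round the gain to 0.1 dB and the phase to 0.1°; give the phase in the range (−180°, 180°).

ω = 8: -9.9 dB, -163.1°; ω = 9: -12.0 dB, -165.1°

At s = jω = j8:
quadratic: (j8)² + 2.28·j8 + 4 = -60 + j18.24 → |·| ≈ 62.711, ∠ ≈ 163.09°
|T| = 20 / 62.711 ≈ 0.31892
Gain = 20 log₁₀(0.31892) ≈ -9.93 dB
∠T = 0.00° − 163.09° = -163.09°

At s = jω = j9:
quadratic: (j9)² + 2.28·j9 + 4 = -77 + j20.52 → |·| ≈ 79.687, ∠ ≈ 165.08°
|T| = 20 / 79.687 ≈ 0.25098
Gain = 20 log₁₀(0.25098) ≈ -12.01 dB
∠T = 0.00° − 165.08° = -165.08°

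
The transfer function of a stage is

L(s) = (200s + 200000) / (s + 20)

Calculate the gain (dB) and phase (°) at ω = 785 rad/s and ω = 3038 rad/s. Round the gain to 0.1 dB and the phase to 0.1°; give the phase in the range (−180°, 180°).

Substitute s = j785:
Numerator: 200(j785) + 200000 = 200000 + j157000
Denominator: (j785) + 20 = 20 + j785
|N| = √(200000² + 157000²) ≈ 2.5426e+05, ∠N ≈ 38.13°
|D| = √(20² + 785²) ≈ 785.25, ∠D ≈ 88.54°
|L| = 2.5426e+05 / 785.25 ≈ 323.79
Gain = 20 log₁₀(323.79) ≈ 50.21 dB
∠L = 38.13° − 88.54° = -50.41°

Substitute s = j3038:
Numerator: 200(j3038) + 200000 = 200000 + j607600
Denominator: (j3038) + 20 = 20 + j3038
|N| = √(200000² + 607600²) ≈ 6.3967e+05, ∠N ≈ 71.78°
|D| = √(20² + 3038²) ≈ 3038.1, ∠D ≈ 89.62°
|L| = 6.3967e+05 / 3038.1 ≈ 210.55
Gain = 20 log₁₀(210.55) ≈ 46.47 dB
∠L = 71.78° − 89.62° = -17.84°

ω = 785: 50.2 dB, -50.4°; ω = 3038: 46.5 dB, -17.8°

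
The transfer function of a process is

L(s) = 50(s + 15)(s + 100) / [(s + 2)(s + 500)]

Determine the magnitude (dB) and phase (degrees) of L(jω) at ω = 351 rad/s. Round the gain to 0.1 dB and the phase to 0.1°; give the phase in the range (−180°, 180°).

At s = jω = j351:
zero (s+15): 15 + j351 → |·| = √(15²+351²) = √123426 ≈ 351.32, ∠ = arctan(351/15) ≈ 87.55°
zero (s+100): 100 + j351 → |·| = √(100²+351²) = √133201 ≈ 364.97, ∠ = arctan(351/100) ≈ 74.10°
pole (s+2): 2 + j351 → |·| = √(2²+351²) = √123205 ≈ 351.01, ∠ = arctan(351/2) ≈ 89.67°
pole (s+500): 500 + j351 → |·| = √(500²+351²) = √373201 ≈ 610.9, ∠ = arctan(351/500) ≈ 35.07°
|L| = 50 · 1.2822e+05 / 2.1443e+05 ≈ 29.898
Gain = 20 log₁₀(29.898) ≈ 29.51 dB
∠L = 161.65° − 124.74° = 36.91°

29.5 dB, 36.9°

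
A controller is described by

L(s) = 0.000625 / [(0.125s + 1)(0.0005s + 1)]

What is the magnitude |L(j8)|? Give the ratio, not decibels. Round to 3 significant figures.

At ω = 8 rad/s:
pole (1 + j8·0.125) = 1 + j1 → |·| ≈ 1.4142, ∠ ≈ 45.00°
pole (1 + j8·0.0005) = 1 + j0.004 → |·| ≈ 1, ∠ ≈ 0.23°
|L| = 0.000625 · 1 / (1.4142 · 1) ≈ 0.00044195

0.000442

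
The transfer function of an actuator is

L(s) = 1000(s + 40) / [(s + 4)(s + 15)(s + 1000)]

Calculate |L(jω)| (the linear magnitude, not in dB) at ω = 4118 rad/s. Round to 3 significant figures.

At s = jω = j4118:
zero (s+40): 40 + j4118 → |·| = √(40²+4118²) = √16959524 ≈ 4118.2, ∠ = arctan(4118/40) ≈ 89.44°
pole (s+4): 4 + j4118 → |·| = √(4²+4118²) = √16957940 ≈ 4118, ∠ = arctan(4118/4) ≈ 89.94°
pole (s+15): 15 + j4118 → |·| = √(15²+4118²) = √16958149 ≈ 4118, ∠ = arctan(4118/15) ≈ 89.79°
pole (s+1000): 1000 + j4118 → |·| = √(1000²+4118²) = √17957924 ≈ 4237.7, ∠ = arctan(4118/1000) ≈ 76.35°
|L| = 1000 · 4118.2 / 7.1863e+10 ≈ 5.7306e-05

5.73e-05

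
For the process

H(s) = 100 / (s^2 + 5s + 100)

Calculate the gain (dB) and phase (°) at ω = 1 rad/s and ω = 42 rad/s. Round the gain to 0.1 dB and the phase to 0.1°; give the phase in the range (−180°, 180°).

ω = 1: 0.1 dB, -2.9°; ω = 42: -24.5 dB, -172.8°

At s = jω = j1:
quadratic: (j1)² + 5·j1 + 100 = 99 + j5 → |·| ≈ 99.126, ∠ ≈ 2.89°
|H| = 100 / 99.126 ≈ 1.0088
Gain = 20 log₁₀(1.0088) ≈ 0.08 dB
∠H = 0.00° − 2.89° = -2.89°

At s = jω = j42:
quadratic: (j42)² + 5·j42 + 100 = -1664 + j210 → |·| ≈ 1677.2, ∠ ≈ 172.81°
|H| = 100 / 1677.2 ≈ 0.059623
Gain = 20 log₁₀(0.059623) ≈ -24.49 dB
∠H = 0.00° − 172.81° = -172.81°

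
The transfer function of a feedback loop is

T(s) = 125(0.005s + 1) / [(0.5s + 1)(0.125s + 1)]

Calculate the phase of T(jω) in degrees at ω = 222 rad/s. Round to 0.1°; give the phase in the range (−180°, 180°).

At ω = 222 rad/s:
zero (1 + j222·0.005) = 1 + j1.11 → |·| ≈ 1.494, ∠ ≈ 47.98°
pole (1 + j222·0.5) = 1 + j111 → |·| ≈ 111, ∠ ≈ 89.48°
pole (1 + j222·0.125) = 1 + j27.75 → |·| ≈ 27.768, ∠ ≈ 87.94°
∠T = (47.98°) − (89.48° + 87.94°) = -129.44°

-129.4°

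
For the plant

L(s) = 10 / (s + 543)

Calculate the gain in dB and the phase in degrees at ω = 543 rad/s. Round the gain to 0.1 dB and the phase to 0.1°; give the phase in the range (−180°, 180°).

-37.7 dB, -45.0°

At s = jω = j543:
pole (s+543): 543 + j543 → |·| = √(543²+543²) = √589698 ≈ 767.92, ∠ = arctan(543/543) ≈ 45.00°
|L| = 10 / 767.92 ≈ 0.013022
Gain = 20 log₁₀(0.013022) ≈ -37.71 dB
∠L = 0.00° − 45.00° = -45.00°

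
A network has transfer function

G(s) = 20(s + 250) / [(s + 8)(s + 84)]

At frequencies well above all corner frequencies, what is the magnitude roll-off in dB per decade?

-20 dB/decade

Each pole contributes −20 dB/decade at high frequency; each zero contributes +20 dB/decade.
Net: 1 zero(s) − 2 pole(s) → -20 dB/decade.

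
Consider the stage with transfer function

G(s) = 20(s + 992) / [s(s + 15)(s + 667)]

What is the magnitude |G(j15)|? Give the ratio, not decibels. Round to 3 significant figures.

At s = jω = j15:
zero (s+992): 992 + j15 → |·| = √(992²+15²) = √984289 ≈ 992.11, ∠ = arctan(15/992) ≈ 0.87°
pole (s+15): 15 + j15 → |·| = √(15²+15²) = √450 ≈ 21.213, ∠ = arctan(15/15) ≈ 45.00°
pole (s+667): 667 + j15 → |·| = √(667²+15²) = √445114 ≈ 667.17, ∠ = arctan(15/667) ≈ 1.29°
pole at origin: |s| = 15, ∠ = 90.00° (in denominator)
|G| = 20 · 992.11 / 2.1229e+05 ≈ 0.093467

0.0935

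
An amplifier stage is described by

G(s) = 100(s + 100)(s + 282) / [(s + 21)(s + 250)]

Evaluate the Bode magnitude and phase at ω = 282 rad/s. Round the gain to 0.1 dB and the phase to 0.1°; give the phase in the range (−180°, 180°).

41.0 dB, -18.7°

At s = jω = j282:
zero (s+100): 100 + j282 → |·| = √(100²+282²) = √89524 ≈ 299.21, ∠ = arctan(282/100) ≈ 70.47°
zero (s+282): 282 + j282 → |·| = √(282²+282²) = √159048 ≈ 398.81, ∠ = arctan(282/282) ≈ 45.00°
pole (s+21): 21 + j282 → |·| = √(21²+282²) = √79965 ≈ 282.78, ∠ = arctan(282/21) ≈ 85.74°
pole (s+250): 250 + j282 → |·| = √(250²+282²) = √142024 ≈ 376.86, ∠ = arctan(282/250) ≈ 48.44°
|G| = 100 · 1.1933e+05 / 1.0657e+05 ≈ 111.97
Gain = 20 log₁₀(111.97) ≈ 40.98 dB
∠G = 115.47° − 134.18° = -18.71°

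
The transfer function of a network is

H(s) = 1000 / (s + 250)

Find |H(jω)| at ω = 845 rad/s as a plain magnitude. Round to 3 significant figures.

Substitute s = j845:
Numerator: 1000 = 1000 + j0
Denominator: (j845) + 250 = 250 + j845
|N| = √(1000² + 0²) ≈ 1000, ∠N ≈ 0.00°
|D| = √(250² + 845²) ≈ 881.21, ∠D ≈ 73.52°
|H| = 1000 / 881.21 ≈ 1.1348

1.13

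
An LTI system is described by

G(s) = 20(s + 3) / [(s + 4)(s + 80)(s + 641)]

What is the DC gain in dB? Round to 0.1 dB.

-70.7 dB

G(0) = 20·3 / (4·80·641) ≈ 0.00029251
20 log₁₀(0.00029251) ≈ -70.68 dB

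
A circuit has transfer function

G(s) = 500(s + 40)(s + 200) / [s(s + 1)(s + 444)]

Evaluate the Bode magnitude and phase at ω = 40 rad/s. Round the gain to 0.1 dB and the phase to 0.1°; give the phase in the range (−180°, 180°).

18.2 dB, -127.4°

At s = jω = j40:
zero (s+40): 40 + j40 → |·| = √(40²+40²) = √3200 ≈ 56.569, ∠ = arctan(40/40) ≈ 45.00°
zero (s+200): 200 + j40 → |·| = √(200²+40²) = √41600 ≈ 203.96, ∠ = arctan(40/200) ≈ 11.31°
pole (s+1): 1 + j40 → |·| = √(1²+40²) = √1601 ≈ 40.012, ∠ = arctan(40/1) ≈ 88.57°
pole (s+444): 444 + j40 → |·| = √(444²+40²) = √198736 ≈ 445.8, ∠ = arctan(40/444) ≈ 5.15°
pole at origin: |s| = 40, ∠ = 90.00° (in denominator)
|G| = 500 · 11538 / 7.1349e+05 ≈ 8.0856
Gain = 20 log₁₀(8.0856) ≈ 18.15 dB
∠G = 56.31° − 183.72° = -127.41°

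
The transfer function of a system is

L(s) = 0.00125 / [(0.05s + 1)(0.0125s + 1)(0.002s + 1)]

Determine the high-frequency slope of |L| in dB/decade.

-60 dB/decade

Each pole contributes −20 dB/decade at high frequency; each zero contributes +20 dB/decade.
Net: 0 zero(s) − 3 pole(s) → -60 dB/decade.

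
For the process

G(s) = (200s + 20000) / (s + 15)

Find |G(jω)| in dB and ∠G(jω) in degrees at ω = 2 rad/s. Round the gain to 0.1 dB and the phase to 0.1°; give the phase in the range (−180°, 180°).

Substitute s = j2:
Numerator: 200(j2) + 20000 = 20000 + j400
Denominator: (j2) + 15 = 15 + j2
|N| = √(20000² + 400²) ≈ 20004, ∠N ≈ 1.15°
|D| = √(15² + 2²) ≈ 15.133, ∠D ≈ 7.59°
|G| = 20004 / 15.133 ≈ 1321.9
Gain = 20 log₁₀(1321.9) ≈ 62.42 dB
∠G = 1.15° − 7.59° = -6.44°

62.4 dB, -6.4°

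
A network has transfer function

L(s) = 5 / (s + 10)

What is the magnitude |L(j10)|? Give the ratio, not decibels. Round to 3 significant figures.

0.354

Substitute s = j10:
Numerator: 5 = 5 + j0
Denominator: (j10) + 10 = 10 + j10
|N| = √(5² + 0²) ≈ 5, ∠N ≈ 0.00°
|D| = √(10² + 10²) ≈ 14.142, ∠D ≈ 45.00°
|L| = 5 / 14.142 ≈ 0.35356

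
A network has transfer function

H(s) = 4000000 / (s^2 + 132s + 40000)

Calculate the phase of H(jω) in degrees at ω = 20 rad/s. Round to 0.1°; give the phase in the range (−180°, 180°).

-3.8°

At s = jω = j20:
quadratic: (j20)² + 132·j20 + 40000 = 39600 + j2640 → |·| ≈ 39688, ∠ ≈ 3.81°
∠H = 0.00° − 3.81° = -3.81°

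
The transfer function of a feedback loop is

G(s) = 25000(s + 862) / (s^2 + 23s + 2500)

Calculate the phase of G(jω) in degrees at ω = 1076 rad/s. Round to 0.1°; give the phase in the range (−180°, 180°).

-127.5°

At s = jω = j1076:
zero (s+862): 862 + j1076 → |·| = √(862²+1076²) = √1900820 ≈ 1378.7, ∠ = arctan(1076/862) ≈ 51.30°
quadratic: (j1076)² + 23·j1076 + 2500 = -1155276 + j24748 → |·| ≈ 1.1555e+06, ∠ ≈ 178.77°
∠G = 51.30° − 178.77° = -127.47°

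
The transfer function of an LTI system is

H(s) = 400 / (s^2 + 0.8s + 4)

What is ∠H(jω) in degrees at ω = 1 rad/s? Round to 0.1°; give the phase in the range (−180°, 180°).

-14.9°

At s = jω = j1:
quadratic: (j1)² + 0.8·j1 + 4 = 3 + j0.8 → |·| ≈ 3.1048, ∠ ≈ 14.93°
∠H = 0.00° − 14.93° = -14.93°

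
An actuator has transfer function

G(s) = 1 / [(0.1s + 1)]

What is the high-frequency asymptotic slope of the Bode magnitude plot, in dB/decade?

Each pole contributes −20 dB/decade at high frequency; each zero contributes +20 dB/decade.
Net: 0 zero(s) − 1 pole(s) → -20 dB/decade.

-20 dB/decade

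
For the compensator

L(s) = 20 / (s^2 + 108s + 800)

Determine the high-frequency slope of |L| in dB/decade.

Each pole contributes −20 dB/decade at high frequency; each zero contributes +20 dB/decade.
Net: 0 zero(s) − 2 pole(s) → -40 dB/decade.

-40 dB/decade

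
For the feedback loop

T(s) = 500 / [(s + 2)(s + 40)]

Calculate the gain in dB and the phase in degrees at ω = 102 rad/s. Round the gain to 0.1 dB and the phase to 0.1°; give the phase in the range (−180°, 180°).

-27.0 dB, -157.5°

At s = jω = j102:
pole (s+2): 2 + j102 → |·| = √(2²+102²) = √10408 ≈ 102.02, ∠ = arctan(102/2) ≈ 88.88°
pole (s+40): 40 + j102 → |·| = √(40²+102²) = √12004 ≈ 109.56, ∠ = arctan(102/40) ≈ 68.59°
|T| = 500 / 11177 ≈ 0.044735
Gain = 20 log₁₀(0.044735) ≈ -26.99 dB
∠T = 0.00° − 157.47° = -157.47°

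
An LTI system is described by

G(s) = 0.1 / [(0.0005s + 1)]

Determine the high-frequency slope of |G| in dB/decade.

-20 dB/decade

Each pole contributes −20 dB/decade at high frequency; each zero contributes +20 dB/decade.
Net: 0 zero(s) − 1 pole(s) → -20 dB/decade.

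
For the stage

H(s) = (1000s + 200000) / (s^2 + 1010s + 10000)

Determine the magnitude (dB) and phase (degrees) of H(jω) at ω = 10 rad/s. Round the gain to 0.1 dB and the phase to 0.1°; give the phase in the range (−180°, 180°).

Substitute s = j10:
Numerator: 1000(j10) + 200000 = 200000 + j10000
Denominator: (j10)^2 + 1010(j10) + 10000 = 9900 + j10100
|N| = √(200000² + 10000²) ≈ 2.0025e+05, ∠N ≈ 2.86°
|D| = √(9900² + 10100²) ≈ 14143, ∠D ≈ 45.57°
|H| = 2.0025e+05 / 14143 ≈ 14.159
Gain = 20 log₁₀(14.159) ≈ 23.02 dB
∠H = 2.86° − 45.57° = -42.71°

23.0 dB, -42.7°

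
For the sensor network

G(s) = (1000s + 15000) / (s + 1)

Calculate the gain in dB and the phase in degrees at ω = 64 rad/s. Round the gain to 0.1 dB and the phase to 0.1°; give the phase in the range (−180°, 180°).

60.2 dB, -12.3°

Substitute s = j64:
Numerator: 1000(j64) + 15000 = 15000 + j64000
Denominator: (j64) + 1 = 1 + j64
|N| = √(15000² + 64000²) ≈ 65734, ∠N ≈ 76.81°
|D| = √(1² + 64²) ≈ 64.008, ∠D ≈ 89.10°
|G| = 65734 / 64.008 ≈ 1027
Gain = 20 log₁₀(1027) ≈ 60.23 dB
∠G = 76.81° − 89.10° = -12.29°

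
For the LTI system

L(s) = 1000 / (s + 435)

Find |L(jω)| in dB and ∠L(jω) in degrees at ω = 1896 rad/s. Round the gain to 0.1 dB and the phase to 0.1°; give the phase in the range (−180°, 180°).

-5.8 dB, -77.1°

Substitute s = j1896:
Numerator: 1000 = 1000 + j0
Denominator: (j1896) + 435 = 435 + j1896
|N| = √(1000² + 0²) ≈ 1000, ∠N ≈ 0.00°
|D| = √(435² + 1896²) ≈ 1945.3, ∠D ≈ 77.08°
|L| = 1000 / 1945.3 ≈ 0.51406
Gain = 20 log₁₀(0.51406) ≈ -5.78 dB
∠L = 0.00° − 77.08° = -77.08°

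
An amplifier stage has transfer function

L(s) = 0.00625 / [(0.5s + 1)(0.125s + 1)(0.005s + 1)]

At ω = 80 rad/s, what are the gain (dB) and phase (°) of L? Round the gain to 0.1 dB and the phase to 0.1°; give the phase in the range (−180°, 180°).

-96.8 dB, 165.3°

At ω = 80 rad/s:
pole (1 + j80·0.5) = 1 + j40 → |·| ≈ 40.012, ∠ ≈ 88.57°
pole (1 + j80·0.125) = 1 + j10 → |·| ≈ 10.05, ∠ ≈ 84.29°
pole (1 + j80·0.005) = 1 + j0.4 → |·| ≈ 1.077, ∠ ≈ 21.80°
|L| = 0.00625 · 1 / (40.012 · 10.05 · 1.077) ≈ 1.4431e-05
Gain = 20 log₁₀(1.4431e-05) ≈ -96.81 dB
∠L = (0°) − (88.57° + 84.29° + 21.80°) = -194.66° ≡ 165.34° (principal value)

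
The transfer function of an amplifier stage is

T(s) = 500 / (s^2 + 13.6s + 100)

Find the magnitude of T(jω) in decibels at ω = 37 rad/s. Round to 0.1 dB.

At s = jω = j37:
quadratic: (j37)² + 13.6·j37 + 100 = -1269 + j503.2 → |·| ≈ 1365.1, ∠ ≈ 158.37°
|T| = 500 / 1365.1 ≈ 0.36627
Gain = 20 log₁₀(0.36627) ≈ -8.72 dB

-8.7 dB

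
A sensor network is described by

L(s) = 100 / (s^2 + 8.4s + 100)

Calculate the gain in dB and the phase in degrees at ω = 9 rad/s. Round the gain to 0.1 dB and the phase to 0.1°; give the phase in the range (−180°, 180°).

2.2 dB, -75.9°

At s = jω = j9:
quadratic: (j9)² + 8.4·j9 + 100 = 19 + j75.6 → |·| ≈ 77.951, ∠ ≈ 75.89°
|L| = 100 / 77.951 ≈ 1.2829
Gain = 20 log₁₀(1.2829) ≈ 2.16 dB
∠L = 0.00° − 75.89° = -75.89°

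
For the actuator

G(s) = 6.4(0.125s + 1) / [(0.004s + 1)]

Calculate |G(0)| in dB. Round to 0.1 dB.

G(0) = 6.4 · 1 / 1 = 6.4
20 log₁₀(6.4) ≈ 16.12 dB

16.1 dB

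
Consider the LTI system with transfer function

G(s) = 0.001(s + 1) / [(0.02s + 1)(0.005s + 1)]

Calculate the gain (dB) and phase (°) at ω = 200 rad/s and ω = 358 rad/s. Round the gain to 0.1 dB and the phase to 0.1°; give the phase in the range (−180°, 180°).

ω = 200: -29.3 dB, -31.3°; ω = 358: -32.3 dB, -53.0°

At ω = 200 rad/s:
zero (1 + j200·1) = 1 + j200 → |·| ≈ 200, ∠ ≈ 89.71°
pole (1 + j200·0.02) = 1 + j4 → |·| ≈ 4.1231, ∠ ≈ 75.96°
pole (1 + j200·0.005) = 1 + j1 → |·| ≈ 1.4142, ∠ ≈ 45.00°
|G| = 0.001 · 200 / (4.1231 · 1.4142) ≈ 0.0343
Gain = 20 log₁₀(0.0343) ≈ -29.29 dB
∠G = (89.71°) − (75.96° + 45.00°) = -31.25°

At ω = 358 rad/s:
zero (1 + j358·1) = 1 + j358 → |·| ≈ 358, ∠ ≈ 89.84°
pole (1 + j358·0.02) = 1 + j7.16 → |·| ≈ 7.2295, ∠ ≈ 82.05°
pole (1 + j358·0.005) = 1 + j1.79 → |·| ≈ 2.0504, ∠ ≈ 60.81°
|G| = 0.001 · 358 / (7.2295 · 2.0504) ≈ 0.024151
Gain = 20 log₁₀(0.024151) ≈ -32.34 dB
∠G = (89.84°) − (82.05° + 60.81°) = -53.02°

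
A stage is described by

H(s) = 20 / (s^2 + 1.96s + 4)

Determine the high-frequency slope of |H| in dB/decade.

Each pole contributes −20 dB/decade at high frequency; each zero contributes +20 dB/decade.
Net: 0 zero(s) − 2 pole(s) → -40 dB/decade.

-40 dB/decade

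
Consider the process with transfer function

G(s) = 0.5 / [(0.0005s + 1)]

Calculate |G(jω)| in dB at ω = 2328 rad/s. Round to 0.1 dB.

At ω = 2328 rad/s:
pole (1 + j2328·0.0005) = 1 + j1.164 → |·| ≈ 1.5346, ∠ ≈ 49.33°
|G| = 0.5 · 1 / (1.5346) ≈ 0.32582
Gain = 20 log₁₀(0.32582) ≈ -9.74 dB

-9.7 dB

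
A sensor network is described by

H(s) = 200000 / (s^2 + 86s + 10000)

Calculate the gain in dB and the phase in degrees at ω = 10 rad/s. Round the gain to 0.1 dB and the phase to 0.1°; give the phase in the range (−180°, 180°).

26.1 dB, -5.0°

At s = jω = j10:
quadratic: (j10)² + 86·j10 + 10000 = 9900 + j860 → |·| ≈ 9937.3, ∠ ≈ 4.96°
|H| = 200000 / 9937.3 ≈ 20.126
Gain = 20 log₁₀(20.126) ≈ 26.08 dB
∠H = 0.00° − 4.96° = -4.96°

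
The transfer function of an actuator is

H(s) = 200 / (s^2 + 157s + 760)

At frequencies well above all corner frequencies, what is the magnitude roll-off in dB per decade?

-40 dB/decade

Each pole contributes −20 dB/decade at high frequency; each zero contributes +20 dB/decade.
Net: 0 zero(s) − 2 pole(s) → -40 dB/decade.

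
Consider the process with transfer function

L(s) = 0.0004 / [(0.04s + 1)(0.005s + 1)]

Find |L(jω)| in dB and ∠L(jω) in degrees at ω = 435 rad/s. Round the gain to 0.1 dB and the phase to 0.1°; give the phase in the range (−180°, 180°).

At ω = 435 rad/s:
pole (1 + j435·0.04) = 1 + j17.4 → |·| ≈ 17.429, ∠ ≈ 86.71°
pole (1 + j435·0.005) = 1 + j2.175 → |·| ≈ 2.3939, ∠ ≈ 65.31°
|L| = 0.0004 · 1 / (17.429 · 2.3939) ≈ 9.587e-06
Gain = 20 log₁₀(9.587e-06) ≈ -100.37 dB
∠L = (0°) − (86.71° + 65.31°) = -152.02°

-100.4 dB, -152.0°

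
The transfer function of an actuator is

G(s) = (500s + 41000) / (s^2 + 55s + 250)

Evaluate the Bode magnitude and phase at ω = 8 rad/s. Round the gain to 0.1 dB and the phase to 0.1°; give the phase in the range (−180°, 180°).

38.7 dB, -61.5°

Substitute s = j8:
Numerator: 500(j8) + 41000 = 41000 + j4000
Denominator: (j8)^2 + 55(j8) + 250 = 186 + j440
|N| = √(41000² + 4000²) ≈ 41195, ∠N ≈ 5.57°
|D| = √(186² + 440²) ≈ 477.7, ∠D ≈ 67.08°
|G| = 41195 / 477.7 ≈ 86.236
Gain = 20 log₁₀(86.236) ≈ 38.71 dB
∠G = 5.57° − 67.08° = -61.51°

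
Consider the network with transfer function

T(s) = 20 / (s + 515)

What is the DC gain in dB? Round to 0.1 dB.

T(0) = 20 / 515 ≈ 0.038835
20 log₁₀(0.038835) ≈ -28.22 dB

-28.2 dB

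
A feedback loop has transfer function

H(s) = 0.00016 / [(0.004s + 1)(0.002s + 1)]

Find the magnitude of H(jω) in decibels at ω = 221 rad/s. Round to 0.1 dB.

-79.2 dB

At ω = 221 rad/s:
pole (1 + j221·0.004) = 1 + j0.884 → |·| ≈ 1.3347, ∠ ≈ 41.48°
pole (1 + j221·0.002) = 1 + j0.442 → |·| ≈ 1.0933, ∠ ≈ 23.85°
|H| = 0.00016 · 1 / (1.3347 · 1.0933) ≈ 0.00010965
Gain = 20 log₁₀(0.00010965) ≈ -79.20 dB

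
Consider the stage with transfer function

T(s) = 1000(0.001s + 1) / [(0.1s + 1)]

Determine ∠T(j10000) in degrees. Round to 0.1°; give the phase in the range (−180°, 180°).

At ω = 10000 rad/s:
zero (1 + j10000·0.001) = 1 + j10 → |·| ≈ 10.05, ∠ ≈ 84.29°
pole (1 + j10000·0.1) = 1 + j1000 → |·| ≈ 1000, ∠ ≈ 89.94°
∠T = (84.29°) − (89.94°) = -5.65°

-5.7°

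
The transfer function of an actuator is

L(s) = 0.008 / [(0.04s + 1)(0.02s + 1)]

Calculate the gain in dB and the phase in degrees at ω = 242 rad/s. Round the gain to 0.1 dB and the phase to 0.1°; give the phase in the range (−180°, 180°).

At ω = 242 rad/s:
pole (1 + j242·0.04) = 1 + j9.68 → |·| ≈ 9.7315, ∠ ≈ 84.10°
pole (1 + j242·0.02) = 1 + j4.84 → |·| ≈ 4.9422, ∠ ≈ 78.33°
|L| = 0.008 · 1 / (9.7315 · 4.9422) ≈ 0.00016634
Gain = 20 log₁₀(0.00016634) ≈ -75.58 dB
∠L = (0°) − (84.10° + 78.33°) = -162.43°

-75.6 dB, -162.4°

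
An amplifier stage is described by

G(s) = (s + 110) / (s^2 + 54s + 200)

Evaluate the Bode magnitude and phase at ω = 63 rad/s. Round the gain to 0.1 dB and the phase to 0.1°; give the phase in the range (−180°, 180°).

Substitute s = j63:
Numerator: (j63) + 110 = 110 + j63
Denominator: (j63)^2 + 54(j63) + 200 = -3769 + j3402
|N| = √(110² + 63²) ≈ 126.76, ∠N ≈ 29.80°
|D| = √(3769² + 3402²) ≈ 5077.3, ∠D ≈ 137.93°
|G| = 126.76 / 5077.3 ≈ 0.024966
Gain = 20 log₁₀(0.024966) ≈ -32.05 dB
∠G = 29.80° − 137.93° = -108.13°

-32.1 dB, -108.1°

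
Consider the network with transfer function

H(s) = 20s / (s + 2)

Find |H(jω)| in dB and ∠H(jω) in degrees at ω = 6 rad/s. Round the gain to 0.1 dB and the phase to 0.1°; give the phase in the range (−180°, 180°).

25.6 dB, 18.4°

At s = jω = j6:
zero at origin: s = j6 → |·| = 6, ∠ = 90.00°
pole (s+2): 2 + j6 → |·| = √(2²+6²) = √40 ≈ 6.3246, ∠ = arctan(6/2) ≈ 71.57°
|H| = 20 · 6 / 6.3246 ≈ 18.974
Gain = 20 log₁₀(18.974) ≈ 25.56 dB
∠H = 90.00° − 71.57° = 18.43°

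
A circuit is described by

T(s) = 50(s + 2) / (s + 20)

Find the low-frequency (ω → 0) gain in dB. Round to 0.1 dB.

T(0) = 50·2 / (20) = 5
20 log₁₀(5) ≈ 13.98 dB

14.0 dB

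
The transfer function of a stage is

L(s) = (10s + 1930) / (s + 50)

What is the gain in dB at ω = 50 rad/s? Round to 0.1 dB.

Substitute s = j50:
Numerator: 10(j50) + 1930 = 1930 + j500
Denominator: (j50) + 50 = 50 + j50
|N| = √(1930² + 500²) ≈ 1993.7, ∠N ≈ 14.52°
|D| = √(50² + 50²) ≈ 70.711, ∠D ≈ 45.00°
|L| = 1993.7 / 70.711 ≈ 28.195
Gain = 20 log₁₀(28.195) ≈ 29.00 dB

29.0 dB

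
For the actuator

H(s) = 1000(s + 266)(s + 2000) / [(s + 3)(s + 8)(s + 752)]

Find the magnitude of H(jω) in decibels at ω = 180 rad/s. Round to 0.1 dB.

At s = jω = j180:
zero (s+266): 266 + j180 → |·| = √(266²+180²) = √103156 ≈ 321.18, ∠ = arctan(180/266) ≈ 34.09°
zero (s+2000): 2000 + j180 → |·| = √(2000²+180²) = √4032400 ≈ 2008.1, ∠ = arctan(180/2000) ≈ 5.14°
pole (s+3): 3 + j180 → |·| = √(3²+180²) = √32409 ≈ 180.02, ∠ = arctan(180/3) ≈ 89.05°
pole (s+8): 8 + j180 → |·| = √(8²+180²) = √32464 ≈ 180.18, ∠ = arctan(180/8) ≈ 87.46°
pole (s+752): 752 + j180 → |·| = √(752²+180²) = √597904 ≈ 773.24, ∠ = arctan(180/752) ≈ 13.46°
|H| = 1000 · 6.4496e+05 / 2.5081e+07 ≈ 25.715
Gain = 20 log₁₀(25.715) ≈ 28.20 dB

28.2 dB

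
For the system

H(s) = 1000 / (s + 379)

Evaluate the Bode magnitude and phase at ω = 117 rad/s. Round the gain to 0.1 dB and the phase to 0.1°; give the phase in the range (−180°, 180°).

At s = jω = j117:
pole (s+379): 379 + j117 → |·| = √(379²+117²) = √157330 ≈ 396.65, ∠ = arctan(117/379) ≈ 17.16°
|H| = 1000 / 396.65 ≈ 2.5211
Gain = 20 log₁₀(2.5211) ≈ 8.03 dB
∠H = 0.00° − 17.16° = -17.16°

8.0 dB, -17.2°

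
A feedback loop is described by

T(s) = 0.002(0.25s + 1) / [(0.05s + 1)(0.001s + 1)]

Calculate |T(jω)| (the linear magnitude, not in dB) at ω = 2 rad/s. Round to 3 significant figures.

0.00222

At ω = 2 rad/s:
zero (1 + j2·0.25) = 1 + j0.5 → |·| ≈ 1.118, ∠ ≈ 26.57°
pole (1 + j2·0.05) = 1 + j0.1 → |·| ≈ 1.005, ∠ ≈ 5.71°
pole (1 + j2·0.001) = 1 + j0.002 → |·| ≈ 1, ∠ ≈ 0.11°
|T| = 0.002 · 1.118 / (1.005 · 1) ≈ 0.0022249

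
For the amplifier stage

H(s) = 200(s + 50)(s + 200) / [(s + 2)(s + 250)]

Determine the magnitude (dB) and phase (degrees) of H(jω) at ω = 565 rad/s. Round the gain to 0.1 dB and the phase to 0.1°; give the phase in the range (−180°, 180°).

45.8 dB, -0.5°

At s = jω = j565:
zero (s+50): 50 + j565 → |·| = √(50²+565²) = √321725 ≈ 567.21, ∠ = arctan(565/50) ≈ 84.94°
zero (s+200): 200 + j565 → |·| = √(200²+565²) = √359225 ≈ 599.35, ∠ = arctan(565/200) ≈ 70.51°
pole (s+2): 2 + j565 → |·| = √(2²+565²) = √319229 ≈ 565, ∠ = arctan(565/2) ≈ 89.80°
pole (s+250): 250 + j565 → |·| = √(250²+565²) = √381725 ≈ 617.84, ∠ = arctan(565/250) ≈ 66.13°
|H| = 200 · 3.3996e+05 / 3.4908e+05 ≈ 194.77
Gain = 20 log₁₀(194.77) ≈ 45.79 dB
∠H = 155.45° − 155.93° = -0.48°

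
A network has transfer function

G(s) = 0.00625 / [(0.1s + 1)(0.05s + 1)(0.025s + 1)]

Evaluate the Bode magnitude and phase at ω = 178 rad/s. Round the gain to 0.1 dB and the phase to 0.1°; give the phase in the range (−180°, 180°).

At ω = 178 rad/s:
pole (1 + j178·0.1) = 1 + j17.8 → |·| ≈ 17.828, ∠ ≈ 86.78°
pole (1 + j178·0.05) = 1 + j8.9 → |·| ≈ 8.956, ∠ ≈ 83.59°
pole (1 + j178·0.025) = 1 + j4.45 → |·| ≈ 4.561, ∠ ≈ 77.33°
|G| = 0.00625 · 1 / (17.828 · 8.956 · 4.561) ≈ 8.5823e-06
Gain = 20 log₁₀(8.5823e-06) ≈ -101.33 dB
∠G = (0°) − (86.78° + 83.59° + 77.33°) = -247.70° ≡ 112.30° (principal value)

-101.3 dB, 112.3°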